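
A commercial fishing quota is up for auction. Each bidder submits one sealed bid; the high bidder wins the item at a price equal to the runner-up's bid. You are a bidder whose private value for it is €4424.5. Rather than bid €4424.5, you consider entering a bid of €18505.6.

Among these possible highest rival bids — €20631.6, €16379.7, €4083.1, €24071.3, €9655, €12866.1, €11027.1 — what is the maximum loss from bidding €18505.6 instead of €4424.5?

€20631.6: same outcome either way → loss €0.
€16379.7: truthful gives €0, deviation gives −€11955.2 → loss €11955.2.
€4083.1: same outcome either way → loss €0.
€24071.3: same outcome either way → loss €0.
€9655: truthful gives €0, deviation gives −€5230.5 → loss €5230.5.
€12866.1: truthful gives €0, deviation gives −€8441.6 → loss €8441.6.
€11027.1: truthful gives €0, deviation gives −€6602.6 → loss €6602.6.
Maximum loss: €11955.2.

€11955.2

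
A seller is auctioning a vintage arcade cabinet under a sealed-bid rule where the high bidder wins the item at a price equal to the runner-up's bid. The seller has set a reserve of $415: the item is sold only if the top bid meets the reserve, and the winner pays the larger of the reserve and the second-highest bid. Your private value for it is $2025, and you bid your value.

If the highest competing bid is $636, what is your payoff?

Your bid $2025 is the highest and exceeds the reserve.
Price = max(second-highest bid, reserve) = max($636, $415) = $636.
Payoff = $2025 − $636 = $1389.

$1389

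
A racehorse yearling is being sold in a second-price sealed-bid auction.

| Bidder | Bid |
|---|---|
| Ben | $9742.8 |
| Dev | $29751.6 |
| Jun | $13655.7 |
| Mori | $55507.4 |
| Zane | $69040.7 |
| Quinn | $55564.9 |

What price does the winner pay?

$55564.9

Highest bid: Zane at $69040.7, so Zane wins.
Second-highest bid: Quinn at $55564.9 — that is the price the winner pays.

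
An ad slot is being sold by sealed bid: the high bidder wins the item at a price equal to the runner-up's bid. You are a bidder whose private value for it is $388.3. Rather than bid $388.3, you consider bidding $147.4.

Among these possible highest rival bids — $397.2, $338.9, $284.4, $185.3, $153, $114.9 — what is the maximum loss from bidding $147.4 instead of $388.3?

$235.3

$397.2: same outcome either way → loss $0.
$338.9: truthful gives $49.4, deviation gives $0 → loss $49.4.
$284.4: truthful gives $103.9, deviation gives $0 → loss $103.9.
$185.3: truthful gives $203, deviation gives $0 → loss $203.
$153: truthful gives $235.3, deviation gives $0 → loss $235.3.
$114.9: same outcome either way → loss $0.
Maximum loss: $235.3.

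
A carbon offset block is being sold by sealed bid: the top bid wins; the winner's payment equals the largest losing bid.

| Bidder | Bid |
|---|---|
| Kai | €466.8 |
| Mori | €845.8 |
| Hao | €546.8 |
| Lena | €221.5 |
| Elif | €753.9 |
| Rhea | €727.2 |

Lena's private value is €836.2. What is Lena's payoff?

Highest bid: Mori at €845.8, so Mori wins.
Second-highest bid: Elif at €753.9 — that is the price the winner pays.
Lena did not win, so Lena pays nothing and receives nothing: payoff €0.

€0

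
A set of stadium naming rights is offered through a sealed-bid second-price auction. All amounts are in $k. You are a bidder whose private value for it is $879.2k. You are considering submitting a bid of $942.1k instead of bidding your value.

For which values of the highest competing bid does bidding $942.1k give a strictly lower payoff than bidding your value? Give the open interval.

($879.2k, $942.1k)

If the competing bid is below $879.2k, both bids win at the same price — no difference.
If it is above $942.1k, both bids lose — no difference.
If it lies strictly between $879.2k and $942.1k, bidding your value loses (payoff 0) while bidding $942.1k wins at a price above your value (payoff negative).
So the deviation strictly hurts on the open interval ($879.2k, $942.1k).
Because the price is fixed by the runner-up's bid, deviating from your value can only change a good outcome into a bad one — never the reverse.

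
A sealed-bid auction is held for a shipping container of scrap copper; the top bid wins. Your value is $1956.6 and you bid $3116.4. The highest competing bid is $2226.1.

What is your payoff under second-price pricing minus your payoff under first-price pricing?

You have the highest bid, so you win under either rule.
Second-price: pay $2226.1 → payoff −$269.5.
First-price: pay your own bid $3116.4 → payoff −$1159.8.
Difference = −$269.5 − (−$1159.8) = $890.3.

$890.3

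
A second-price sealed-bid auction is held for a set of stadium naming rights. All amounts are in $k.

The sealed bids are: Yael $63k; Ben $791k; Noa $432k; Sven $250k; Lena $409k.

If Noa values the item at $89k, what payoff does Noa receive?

$0k

Highest bid: Ben at $791k, so Ben wins.
Second-highest bid: Noa at $432k — that is the price the winner pays.
Noa did not win, so Noa pays nothing and receives nothing: payoff $0k.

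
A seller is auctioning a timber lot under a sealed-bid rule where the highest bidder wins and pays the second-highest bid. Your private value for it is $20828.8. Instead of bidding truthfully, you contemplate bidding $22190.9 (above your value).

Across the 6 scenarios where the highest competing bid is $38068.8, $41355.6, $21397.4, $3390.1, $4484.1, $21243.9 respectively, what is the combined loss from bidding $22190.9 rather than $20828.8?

The deviation costs you only when the competing bid falls strictly between $20828.8 and $22190.9; elsewhere both bids give the same outcome.
$38068.8: outcomes coincide → loss $0.
$41355.6: outcomes coincide → loss $0.
$21397.4: truthful payoff $0, deviation payoff −$568.6 → loss $568.6.
$3390.1: outcomes coincide → loss $0.
$4484.1: outcomes coincide → loss $0.
$21243.9: truthful payoff $0, deviation payoff −$415.1 → loss $415.1.
Total loss = $568.6 + $415.1 = $983.7.
Truthful bidding weakly dominates here: raising your bid can only win items priced above your value, and lowering it can only forfeit items priced below.

$983.7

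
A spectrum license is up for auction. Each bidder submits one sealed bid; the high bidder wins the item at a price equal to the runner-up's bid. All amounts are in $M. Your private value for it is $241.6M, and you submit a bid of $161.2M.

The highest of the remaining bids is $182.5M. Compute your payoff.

$0M

Your bid $161.2M is below the highest competing bid $182.5M, so you lose.
A losing bidder pays nothing and receives nothing: payoff = $0M.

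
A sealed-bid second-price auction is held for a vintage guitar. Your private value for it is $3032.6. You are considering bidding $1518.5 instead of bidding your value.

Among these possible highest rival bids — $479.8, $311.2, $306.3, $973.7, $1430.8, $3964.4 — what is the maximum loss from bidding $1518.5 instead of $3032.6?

$0

$479.8: same outcome either way → loss $0.
$311.2: same outcome either way → loss $0.
$306.3: same outcome either way → loss $0.
$973.7: same outcome either way → loss $0.
$1430.8: same outcome either way → loss $0.
$3964.4: same outcome either way → loss $0.
Maximum loss: $0.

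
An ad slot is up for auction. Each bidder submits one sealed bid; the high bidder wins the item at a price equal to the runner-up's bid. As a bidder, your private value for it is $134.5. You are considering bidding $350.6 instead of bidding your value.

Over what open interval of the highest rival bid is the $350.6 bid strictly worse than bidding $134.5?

($134.5, $350.6)

If the competing bid is below $134.5, both bids win at the same price — no difference.
If it is above $350.6, both bids lose — no difference.
If it lies strictly between $134.5 and $350.6, bidding your value loses (payoff 0) while bidding $350.6 wins at a price above your value (payoff negative).
So the deviation strictly hurts on the open interval ($134.5, $350.6).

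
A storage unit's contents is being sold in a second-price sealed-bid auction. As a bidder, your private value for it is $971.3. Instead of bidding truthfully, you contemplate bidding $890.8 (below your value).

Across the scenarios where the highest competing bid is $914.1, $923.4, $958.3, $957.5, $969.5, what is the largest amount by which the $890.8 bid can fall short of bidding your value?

$57.2

$914.1: truthful gives $57.2, deviation gives $0 → loss $57.2.
$923.4: truthful gives $47.9, deviation gives $0 → loss $47.9.
$958.3: truthful gives $13, deviation gives $0 → loss $13.
$957.5: truthful gives $13.8, deviation gives $0 → loss $13.8.
$969.5: truthful gives $1.8, deviation gives $0 → loss $1.8.
Maximum loss: $57.2.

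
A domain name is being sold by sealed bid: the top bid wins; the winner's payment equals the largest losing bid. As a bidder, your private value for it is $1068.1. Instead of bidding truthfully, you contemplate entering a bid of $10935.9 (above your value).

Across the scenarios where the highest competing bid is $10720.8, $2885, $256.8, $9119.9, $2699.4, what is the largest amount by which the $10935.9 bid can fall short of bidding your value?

$9652.7

$10720.8: truthful gives $0, deviation gives −$9652.7 → loss $9652.7.
$2885: truthful gives $0, deviation gives −$1816.9 → loss $1816.9.
$256.8: same outcome either way → loss $0.
$9119.9: truthful gives $0, deviation gives −$8051.8 → loss $8051.8.
$2699.4: truthful gives $0, deviation gives −$1631.3 → loss $1631.3.
Maximum loss: $9652.7.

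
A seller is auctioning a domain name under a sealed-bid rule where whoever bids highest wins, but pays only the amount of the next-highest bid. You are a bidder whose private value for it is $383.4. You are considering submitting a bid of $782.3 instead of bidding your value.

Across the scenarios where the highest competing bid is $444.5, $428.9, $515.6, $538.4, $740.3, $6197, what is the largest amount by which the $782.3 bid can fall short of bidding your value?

$444.5: truthful gives $0, deviation gives −$61.1 → loss $61.1.
$428.9: truthful gives $0, deviation gives −$45.5 → loss $45.5.
$515.6: truthful gives $0, deviation gives −$132.2 → loss $132.2.
$538.4: truthful gives $0, deviation gives −$155 → loss $155.
$740.3: truthful gives $0, deviation gives −$356.9 → loss $356.9.
$6197: same outcome either way → loss $0.
Maximum loss: $356.9.

$356.9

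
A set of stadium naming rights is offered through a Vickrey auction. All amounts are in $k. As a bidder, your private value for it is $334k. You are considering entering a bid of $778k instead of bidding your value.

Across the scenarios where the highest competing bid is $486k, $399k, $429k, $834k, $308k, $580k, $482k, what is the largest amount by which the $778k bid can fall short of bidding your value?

$246k

$486k: truthful gives $0k, deviation gives −$152k → loss $152k.
$399k: truthful gives $0k, deviation gives −$65k → loss $65k.
$429k: truthful gives $0k, deviation gives −$95k → loss $95k.
$834k: same outcome either way → loss $0k.
$308k: same outcome either way → loss $0k.
$580k: truthful gives $0k, deviation gives −$246k → loss $246k.
$482k: truthful gives $0k, deviation gives −$148k → loss $148k.
Maximum loss: $246k.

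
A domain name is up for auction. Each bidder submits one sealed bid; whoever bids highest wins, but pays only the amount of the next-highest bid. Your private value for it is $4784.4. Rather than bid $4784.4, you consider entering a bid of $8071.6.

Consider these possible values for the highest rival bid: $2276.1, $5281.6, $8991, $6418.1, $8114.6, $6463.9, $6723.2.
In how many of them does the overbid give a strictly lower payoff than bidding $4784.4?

The deviation hurts exactly when the highest competing bid lies strictly between $4784.4 and $8071.6 — overbidding then wins at a price above your value.
$2276.1: below both → same outcome either way.
$5281.6: inside the interval → strictly worse (loss $497.2).
$8991: above both → same outcome either way.
$6418.1: inside the interval → strictly worse (loss $1633.7).
$8114.6: above both → same outcome either way.
$6463.9: inside the interval → strictly worse (loss $1679.5).
$6723.2: inside the interval → strictly worse (loss $1938.8).
Count: 4.

4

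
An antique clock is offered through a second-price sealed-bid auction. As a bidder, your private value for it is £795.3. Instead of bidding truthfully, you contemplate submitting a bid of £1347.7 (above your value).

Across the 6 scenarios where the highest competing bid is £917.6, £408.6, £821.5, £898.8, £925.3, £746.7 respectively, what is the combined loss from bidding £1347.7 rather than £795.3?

The deviation costs you only when the competing bid falls strictly between £795.3 and £1347.7; elsewhere both bids give the same outcome.
£917.6: truthful payoff £0, deviation payoff −£122.3 → loss £122.3.
£408.6: outcomes coincide → loss £0.
£821.5: truthful payoff £0, deviation payoff −£26.2 → loss £26.2.
£898.8: truthful payoff £0, deviation payoff −£103.5 → loss £103.5.
£925.3: truthful payoff £0, deviation payoff −£130 → loss £130.
£746.7: outcomes coincide → loss £0.
Total loss = £122.3 + £26.2 + £103.5 + £130 = £382.

£382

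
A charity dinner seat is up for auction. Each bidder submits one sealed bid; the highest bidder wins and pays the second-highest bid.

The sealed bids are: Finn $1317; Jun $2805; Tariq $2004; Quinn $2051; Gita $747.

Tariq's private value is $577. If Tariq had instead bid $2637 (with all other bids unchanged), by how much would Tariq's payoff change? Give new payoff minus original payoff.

The highest bid among the other bidders is $2805; Tariq's bid doesn't change that.
Original bid $2004: Tariq is not highest (top rival bid is $2805); payoff $0.
Alternative bid $2637: Tariq is not highest (top rival bid is $2805); payoff $0.
Change in payoff = $0 − ($0) = $0.

$0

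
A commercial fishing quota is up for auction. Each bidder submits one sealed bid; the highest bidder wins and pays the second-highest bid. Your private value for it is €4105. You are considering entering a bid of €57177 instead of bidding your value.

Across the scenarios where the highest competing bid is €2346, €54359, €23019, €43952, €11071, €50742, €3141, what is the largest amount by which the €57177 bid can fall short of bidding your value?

€50254

€2346: same outcome either way → loss €0.
€54359: truthful gives €0, deviation gives −€50254 → loss €50254.
€23019: truthful gives €0, deviation gives −€18914 → loss €18914.
€43952: truthful gives €0, deviation gives −€39847 → loss €39847.
€11071: truthful gives €0, deviation gives −€6966 → loss €6966.
€50742: truthful gives €0, deviation gives −€46637 → loss €46637.
€3141: same outcome either way → loss €0.
Maximum loss: €50254.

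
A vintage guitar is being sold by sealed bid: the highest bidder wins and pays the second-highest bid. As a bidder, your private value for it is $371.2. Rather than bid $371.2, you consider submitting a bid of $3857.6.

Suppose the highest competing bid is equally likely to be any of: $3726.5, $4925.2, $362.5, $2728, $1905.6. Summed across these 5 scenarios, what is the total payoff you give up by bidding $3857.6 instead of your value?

The deviation costs you only when the competing bid falls strictly between $371.2 and $3857.6; elsewhere both bids give the same outcome.
$3726.5: truthful payoff $0, deviation payoff −$3355.3 → loss $3355.3.
$4925.2: outcomes coincide → loss $0.
$362.5: outcomes coincide → loss $0.
$2728: truthful payoff $0, deviation payoff −$2356.8 → loss $2356.8.
$1905.6: truthful payoff $0, deviation payoff −$1534.4 → loss $1534.4.
Total loss = $3355.3 + $2356.8 + $1534.4 = $7246.5.
Truthful bidding weakly dominates here: raising your bid can only win items priced above your value, and lowering it can only forfeit items priced below.

$7246.5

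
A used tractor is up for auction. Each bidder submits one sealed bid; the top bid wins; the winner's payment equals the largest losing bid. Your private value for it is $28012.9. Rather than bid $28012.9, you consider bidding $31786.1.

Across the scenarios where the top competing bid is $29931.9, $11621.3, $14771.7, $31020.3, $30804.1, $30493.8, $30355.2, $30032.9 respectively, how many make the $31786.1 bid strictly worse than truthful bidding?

6

The deviation hurts exactly when the highest competing bid lies strictly between $28012.9 and $31786.1 — overbidding then wins at a price above your value.
$29931.9: inside the interval → strictly worse (loss $1919).
$11621.3: below both → same outcome either way.
$14771.7: below both → same outcome either way.
$31020.3: inside the interval → strictly worse (loss $3007.4).
$30804.1: inside the interval → strictly worse (loss $2791.2).
$30493.8: inside the interval → strictly worse (loss $2480.9).
$30355.2: inside the interval → strictly worse (loss $2342.3).
$30032.9: inside the interval → strictly worse (loss $2020).
Count: 6.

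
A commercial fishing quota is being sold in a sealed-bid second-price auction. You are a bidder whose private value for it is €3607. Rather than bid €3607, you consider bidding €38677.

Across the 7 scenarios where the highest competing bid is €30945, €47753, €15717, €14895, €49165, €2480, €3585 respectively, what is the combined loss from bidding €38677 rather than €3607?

€50736

The deviation costs you only when the competing bid falls strictly between €3607 and €38677; elsewhere both bids give the same outcome.
€30945: truthful payoff €0, deviation payoff −€27338 → loss €27338.
€47753: outcomes coincide → loss €0.
€15717: truthful payoff €0, deviation payoff −€12110 → loss €12110.
€14895: truthful payoff €0, deviation payoff −€11288 → loss €11288.
€49165: outcomes coincide → loss €0.
€2480: outcomes coincide → loss €0.
€3585: outcomes coincide → loss €0.
Total loss = €27338 + €12110 + €11288 = €50736.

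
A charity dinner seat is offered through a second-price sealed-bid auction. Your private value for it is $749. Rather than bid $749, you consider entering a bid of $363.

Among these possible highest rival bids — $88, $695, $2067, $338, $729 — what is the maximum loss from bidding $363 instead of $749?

$54

$88: same outcome either way → loss $0.
$695: truthful gives $54, deviation gives $0 → loss $54.
$2067: same outcome either way → loss $0.
$338: same outcome either way → loss $0.
$729: truthful gives $20, deviation gives $0 → loss $20.
Maximum loss: $54.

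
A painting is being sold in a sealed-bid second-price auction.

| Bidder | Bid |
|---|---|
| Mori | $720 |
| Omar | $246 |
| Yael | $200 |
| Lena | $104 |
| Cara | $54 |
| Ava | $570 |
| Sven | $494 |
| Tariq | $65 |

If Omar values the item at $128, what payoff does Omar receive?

$0

Highest bid: Mori at $720, so Mori wins.
Second-highest bid: Ava at $570 — that is the price the winner pays.
Omar did not win, so Omar pays nothing and receives nothing: payoff $0.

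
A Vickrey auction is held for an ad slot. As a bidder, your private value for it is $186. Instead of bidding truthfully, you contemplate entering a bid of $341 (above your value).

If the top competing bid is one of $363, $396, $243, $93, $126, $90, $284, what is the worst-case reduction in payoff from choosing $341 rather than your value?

$363: same outcome either way → loss $0.
$396: same outcome either way → loss $0.
$243: truthful gives $0, deviation gives −$57 → loss $57.
$93: same outcome either way → loss $0.
$126: same outcome either way → loss $0.
$90: same outcome either way → loss $0.
$284: truthful gives $0, deviation gives −$98 → loss $98.
Maximum loss: $98.

$98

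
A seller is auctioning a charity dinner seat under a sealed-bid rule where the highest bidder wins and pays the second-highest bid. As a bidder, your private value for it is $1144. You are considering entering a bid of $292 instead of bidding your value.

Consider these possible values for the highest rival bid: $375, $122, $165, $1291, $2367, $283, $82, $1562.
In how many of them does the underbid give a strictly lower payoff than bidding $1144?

1

The deviation hurts exactly when the highest competing bid lies strictly between $292 and $1144 — underbidding then forfeits a profitable win.
$375: inside the interval → strictly worse (loss $769).
$122: below both → same outcome either way.
$165: below both → same outcome either way.
$1291: above both → same outcome either way.
$2367: above both → same outcome either way.
$283: below both → same outcome either way.
$82: below both → same outcome either way.
$1562: above both → same outcome either way.
Count: 1.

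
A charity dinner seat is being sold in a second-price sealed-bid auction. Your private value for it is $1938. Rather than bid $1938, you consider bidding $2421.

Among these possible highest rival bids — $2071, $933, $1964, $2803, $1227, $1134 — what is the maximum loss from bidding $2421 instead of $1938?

$2071: truthful gives $0, deviation gives −$133 → loss $133.
$933: same outcome either way → loss $0.
$1964: truthful gives $0, deviation gives −$26 → loss $26.
$2803: same outcome either way → loss $0.
$1227: same outcome either way → loss $0.
$1134: same outcome either way → loss $0.
Maximum loss: $133.

$133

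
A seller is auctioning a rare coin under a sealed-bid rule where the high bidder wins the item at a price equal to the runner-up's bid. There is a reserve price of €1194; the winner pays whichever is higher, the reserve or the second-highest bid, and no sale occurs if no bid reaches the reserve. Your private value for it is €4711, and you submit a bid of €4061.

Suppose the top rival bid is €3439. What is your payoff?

€1272

Your bid €4061 is the highest and exceeds the reserve.
Price = max(second-highest bid, reserve) = max(€3439, €1194) = €3439.
Payoff = €4711 − €3439 = €1272.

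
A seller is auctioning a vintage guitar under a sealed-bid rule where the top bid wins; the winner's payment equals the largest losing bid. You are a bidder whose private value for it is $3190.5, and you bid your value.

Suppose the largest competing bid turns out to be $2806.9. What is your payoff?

$383.6

Your bid $3190.5 exceeds the highest competing bid $2806.9, so you win.
In a second-price auction the winner pays the second-highest bid, $2806.9.
Payoff = value − price = $3190.5 − $2806.9 = $383.6.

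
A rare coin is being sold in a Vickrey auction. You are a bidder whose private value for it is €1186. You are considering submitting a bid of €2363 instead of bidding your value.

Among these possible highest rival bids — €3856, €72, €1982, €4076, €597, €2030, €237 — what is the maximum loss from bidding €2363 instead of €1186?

€3856: same outcome either way → loss €0.
€72: same outcome either way → loss €0.
€1982: truthful gives €0, deviation gives −€796 → loss €796.
€4076: same outcome either way → loss €0.
€597: same outcome either way → loss €0.
€2030: truthful gives €0, deviation gives −€844 → loss €844.
€237: same outcome either way → loss €0.
Maximum loss: €844.

€844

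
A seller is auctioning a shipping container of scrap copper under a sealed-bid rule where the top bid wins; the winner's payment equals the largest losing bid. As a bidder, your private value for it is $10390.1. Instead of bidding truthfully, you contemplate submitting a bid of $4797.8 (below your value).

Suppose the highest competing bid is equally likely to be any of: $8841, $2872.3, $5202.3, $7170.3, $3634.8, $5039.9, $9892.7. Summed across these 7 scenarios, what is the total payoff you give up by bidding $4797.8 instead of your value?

The deviation costs you only when the competing bid falls strictly between $4797.8 and $10390.1; elsewhere both bids give the same outcome.
$8841: truthful payoff $1549.1, deviation payoff $0 → loss $1549.1.
$2872.3: outcomes coincide → loss $0.
$5202.3: truthful payoff $5187.8, deviation payoff $0 → loss $5187.8.
$7170.3: truthful payoff $3219.8, deviation payoff $0 → loss $3219.8.
$3634.8: outcomes coincide → loss $0.
$5039.9: truthful payoff $5350.2, deviation payoff $0 → loss $5350.2.
$9892.7: truthful payoff $497.4, deviation payoff $0 → loss $497.4.
Total loss = $1549.1 + $5187.8 + $3219.8 + $5350.2 + $497.4 = $15804.3.

$15804.3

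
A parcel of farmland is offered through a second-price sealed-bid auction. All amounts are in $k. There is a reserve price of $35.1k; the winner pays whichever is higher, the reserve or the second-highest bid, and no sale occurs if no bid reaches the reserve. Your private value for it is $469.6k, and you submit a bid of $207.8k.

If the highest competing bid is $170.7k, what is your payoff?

$298.9k

Your bid $207.8k is the highest and exceeds the reserve.
Price = max(second-highest bid, reserve) = max($170.7k, $35.1k) = $170.7k.
Payoff = $469.6k − $170.7k = $298.9k.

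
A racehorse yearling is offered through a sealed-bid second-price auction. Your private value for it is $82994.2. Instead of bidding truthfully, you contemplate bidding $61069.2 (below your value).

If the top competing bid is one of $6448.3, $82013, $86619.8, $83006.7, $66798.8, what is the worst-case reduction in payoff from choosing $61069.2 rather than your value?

$6448.3: same outcome either way → loss $0.
$82013: truthful gives $981.2, deviation gives $0 → loss $981.2.
$86619.8: same outcome either way → loss $0.
$83006.7: same outcome either way → loss $0.
$66798.8: truthful gives $16195.4, deviation gives $0 → loss $16195.4.
Maximum loss: $16195.4.

$16195.4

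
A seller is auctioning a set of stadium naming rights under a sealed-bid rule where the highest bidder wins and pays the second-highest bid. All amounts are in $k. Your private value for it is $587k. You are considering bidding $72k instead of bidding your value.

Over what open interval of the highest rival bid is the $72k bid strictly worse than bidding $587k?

If the competing bid is below $72k, both bids win at the same price — no difference.
If it is above $587k, both bids lose — no difference.
If it lies strictly between $72k and $587k, bidding your value wins at a price below your value (positive payoff) while bidding $72k loses (payoff 0).
So the deviation strictly hurts on the open interval ($72k, $587k).

($72k, $587k)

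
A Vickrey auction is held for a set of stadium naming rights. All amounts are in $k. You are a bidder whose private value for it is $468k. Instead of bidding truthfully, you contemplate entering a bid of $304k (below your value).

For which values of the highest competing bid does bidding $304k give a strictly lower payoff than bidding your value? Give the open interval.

If the competing bid is below $304k, both bids win at the same price — no difference.
If it is above $468k, both bids lose — no difference.
If it lies strictly between $304k and $468k, bidding your value wins at a price below your value (positive payoff) while bidding $304k loses (payoff 0).
So the deviation strictly hurts on the open interval ($304k, $468k).

($304k, $468k)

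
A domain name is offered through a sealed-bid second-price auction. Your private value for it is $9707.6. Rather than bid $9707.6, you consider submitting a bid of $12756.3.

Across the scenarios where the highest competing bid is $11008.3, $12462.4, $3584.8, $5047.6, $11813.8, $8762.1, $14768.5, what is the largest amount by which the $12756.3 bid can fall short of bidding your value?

$11008.3: truthful gives $0, deviation gives −$1300.7 → loss $1300.7.
$12462.4: truthful gives $0, deviation gives −$2754.8 → loss $2754.8.
$3584.8: same outcome either way → loss $0.
$5047.6: same outcome either way → loss $0.
$11813.8: truthful gives $0, deviation gives −$2106.2 → loss $2106.2.
$8762.1: same outcome either way → loss $0.
$14768.5: same outcome either way → loss $0.
Maximum loss: $2754.8.

$2754.8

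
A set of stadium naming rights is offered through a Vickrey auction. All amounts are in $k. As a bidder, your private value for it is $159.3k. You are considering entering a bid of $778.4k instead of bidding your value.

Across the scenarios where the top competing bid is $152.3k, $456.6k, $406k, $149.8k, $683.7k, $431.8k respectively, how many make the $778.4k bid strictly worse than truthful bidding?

The deviation hurts exactly when the highest competing bid lies strictly between $159.3k and $778.4k — overbidding then wins at a price above your value.
$152.3k: below both → same outcome either way.
$456.6k: inside the interval → strictly worse (loss $297.3k).
$406k: inside the interval → strictly worse (loss $246.7k).
$149.8k: below both → same outcome either way.
$683.7k: inside the interval → strictly worse (loss $524.4k).
$431.8k: inside the interval → strictly worse (loss $272.5k).
Count: 4.

4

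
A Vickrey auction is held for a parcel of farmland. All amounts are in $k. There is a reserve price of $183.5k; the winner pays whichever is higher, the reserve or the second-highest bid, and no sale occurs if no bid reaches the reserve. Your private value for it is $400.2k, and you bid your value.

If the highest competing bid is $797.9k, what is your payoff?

$0k

Your bid $400.2k is below the highest competing bid $797.9k, so you lose. Payoff $0k.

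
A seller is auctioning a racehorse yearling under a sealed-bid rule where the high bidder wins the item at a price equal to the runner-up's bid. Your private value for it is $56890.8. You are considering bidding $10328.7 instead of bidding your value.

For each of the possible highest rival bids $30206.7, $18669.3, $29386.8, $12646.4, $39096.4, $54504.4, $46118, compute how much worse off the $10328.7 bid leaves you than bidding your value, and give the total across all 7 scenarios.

The deviation costs you only when the competing bid falls strictly between $10328.7 and $56890.8; elsewhere both bids give the same outcome.
$30206.7: truthful payoff $26684.1, deviation payoff $0 → loss $26684.1.
$18669.3: truthful payoff $38221.5, deviation payoff $0 → loss $38221.5.
$29386.8: truthful payoff $27504, deviation payoff $0 → loss $27504.
$12646.4: truthful payoff $44244.4, deviation payoff $0 → loss $44244.4.
$39096.4: truthful payoff $17794.4, deviation payoff $0 → loss $17794.4.
$54504.4: truthful payoff $2386.4, deviation payoff $0 → loss $2386.4.
$46118: truthful payoff $10772.8, deviation payoff $0 → loss $10772.8.
Total loss = $26684.1 + $38221.5 + $27504 + $44244.4 + $17794.4 + $2386.4 + $10772.8 = $167607.6.

$167607.6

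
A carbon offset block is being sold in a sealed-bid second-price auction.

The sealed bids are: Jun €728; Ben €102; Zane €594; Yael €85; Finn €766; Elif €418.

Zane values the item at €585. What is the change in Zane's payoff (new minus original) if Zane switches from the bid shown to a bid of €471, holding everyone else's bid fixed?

The highest bid among the other bidders is €766; Zane's bid doesn't change that.
Original bid €594: Zane is not highest (top rival bid is €766); payoff €0.
Alternative bid €471: Zane is not highest (top rival bid is €766); payoff €0.
Change in payoff = €0 − (€0) = €0.

€0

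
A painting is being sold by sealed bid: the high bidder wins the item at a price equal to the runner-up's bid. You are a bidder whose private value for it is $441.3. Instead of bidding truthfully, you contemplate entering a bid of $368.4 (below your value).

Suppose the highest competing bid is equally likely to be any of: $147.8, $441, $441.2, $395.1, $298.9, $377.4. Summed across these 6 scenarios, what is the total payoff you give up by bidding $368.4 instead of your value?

The deviation costs you only when the competing bid falls strictly between $368.4 and $441.3; elsewhere both bids give the same outcome.
$147.8: outcomes coincide → loss $0.
$441: truthful payoff $0.3, deviation payoff $0 → loss $0.3.
$441.2: truthful payoff $0.1, deviation payoff $0 → loss $0.1.
$395.1: truthful payoff $46.2, deviation payoff $0 → loss $46.2.
$298.9: outcomes coincide → loss $0.
$377.4: truthful payoff $63.9, deviation payoff $0 → loss $63.9.
Total loss = $0.3 + $0.1 + $46.2 + $63.9 = $110.5.
Truthful bidding weakly dominates here: raising your bid can only win items priced above your value, and lowering it can only forfeit items priced below.

$110.5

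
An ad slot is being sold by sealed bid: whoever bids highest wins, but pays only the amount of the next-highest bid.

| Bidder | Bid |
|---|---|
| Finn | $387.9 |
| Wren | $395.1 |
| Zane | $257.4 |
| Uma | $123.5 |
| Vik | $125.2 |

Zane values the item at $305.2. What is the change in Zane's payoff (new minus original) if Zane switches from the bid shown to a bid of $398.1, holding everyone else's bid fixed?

−$89.9

The highest bid among the other bidders is $395.1; Zane's bid doesn't change that.
Original bid $257.4: Zane is not highest (top rival bid is $395.1); payoff $0.
Alternative bid $398.1: Zane is highest, pays the top rival bid $395.1; payoff $305.2 − $395.1 = −$89.9.
Change in payoff = −$89.9 − ($0) = −$89.9.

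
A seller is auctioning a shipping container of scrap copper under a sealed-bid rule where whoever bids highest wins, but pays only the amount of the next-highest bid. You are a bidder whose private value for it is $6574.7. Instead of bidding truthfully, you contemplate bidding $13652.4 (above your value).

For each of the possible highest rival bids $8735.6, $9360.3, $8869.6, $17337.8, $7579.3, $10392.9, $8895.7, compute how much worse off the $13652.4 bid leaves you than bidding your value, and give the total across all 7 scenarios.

$14385.2

The deviation costs you only when the competing bid falls strictly between $6574.7 and $13652.4; elsewhere both bids give the same outcome.
$8735.6: truthful payoff $0, deviation payoff −$2160.9 → loss $2160.9.
$9360.3: truthful payoff $0, deviation payoff −$2785.6 → loss $2785.6.
$8869.6: truthful payoff $0, deviation payoff −$2294.9 → loss $2294.9.
$17337.8: outcomes coincide → loss $0.
$7579.3: truthful payoff $0, deviation payoff −$1004.6 → loss $1004.6.
$10392.9: truthful payoff $0, deviation payoff −$3818.2 → loss $3818.2.
$8895.7: truthful payoff $0, deviation payoff −$2321 → loss $2321.
Total loss = $2160.9 + $2785.6 + $2294.9 + $1004.6 + $3818.2 + $2321 = $14385.2.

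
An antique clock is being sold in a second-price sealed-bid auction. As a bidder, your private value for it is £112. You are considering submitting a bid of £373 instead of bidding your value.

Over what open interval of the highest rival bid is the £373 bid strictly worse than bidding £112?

If the competing bid is below £112, both bids win at the same price — no difference.
If it is above £373, both bids lose — no difference.
If it lies strictly between £112 and £373, bidding your value loses (payoff 0) while bidding £373 wins at a price above your value (payoff negative).
So the deviation strictly hurts on the open interval (£112, £373).
Truthful bidding weakly dominates here: raising your bid can only win items priced above your value, and lowering it can only forfeit items priced below.

(£112, £373)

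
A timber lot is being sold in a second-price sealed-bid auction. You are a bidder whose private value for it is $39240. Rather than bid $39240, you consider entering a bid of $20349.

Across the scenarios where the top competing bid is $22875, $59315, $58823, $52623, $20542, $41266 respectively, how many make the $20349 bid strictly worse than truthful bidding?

The deviation hurts exactly when the highest competing bid lies strictly between $20349 and $39240 — underbidding then forfeits a profitable win.
$22875: inside the interval → strictly worse (loss $16365).
$59315: above both → same outcome either way.
$58823: above both → same outcome either way.
$52623: above both → same outcome either way.
$20542: inside the interval → strictly worse (loss $18698).
$41266: above both → same outcome either way.
Count: 2.

2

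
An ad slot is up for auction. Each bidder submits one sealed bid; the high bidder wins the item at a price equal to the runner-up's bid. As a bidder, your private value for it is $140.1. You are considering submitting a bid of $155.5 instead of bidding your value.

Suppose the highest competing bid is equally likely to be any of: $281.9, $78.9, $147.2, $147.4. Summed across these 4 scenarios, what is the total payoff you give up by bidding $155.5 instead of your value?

$14.4

The deviation costs you only when the competing bid falls strictly between $140.1 and $155.5; elsewhere both bids give the same outcome.
$281.9: outcomes coincide → loss $0.
$78.9: outcomes coincide → loss $0.
$147.2: truthful payoff $0, deviation payoff −$7.1 → loss $7.1.
$147.4: truthful payoff $0, deviation payoff −$7.3 → loss $7.3.
Total loss = $7.1 + $7.3 = $14.4.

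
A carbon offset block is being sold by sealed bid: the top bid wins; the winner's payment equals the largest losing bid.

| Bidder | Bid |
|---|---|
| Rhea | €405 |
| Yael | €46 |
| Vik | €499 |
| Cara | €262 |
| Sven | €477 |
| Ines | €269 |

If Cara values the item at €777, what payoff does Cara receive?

Highest bid: Vik at €499, so Vik wins.
Second-highest bid: Sven at €477 — that is the price the winner pays.
Cara did not win, so Cara pays nothing and receives nothing: payoff €0.

€0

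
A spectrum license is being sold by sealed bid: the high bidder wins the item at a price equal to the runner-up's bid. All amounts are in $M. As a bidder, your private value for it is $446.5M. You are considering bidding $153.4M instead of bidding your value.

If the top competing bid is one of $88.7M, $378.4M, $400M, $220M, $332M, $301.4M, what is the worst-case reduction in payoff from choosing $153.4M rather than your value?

$88.7M: same outcome either way → loss $0M.
$378.4M: truthful gives $68.1M, deviation gives $0M → loss $68.1M.
$400M: truthful gives $46.5M, deviation gives $0M → loss $46.5M.
$220M: truthful gives $226.5M, deviation gives $0M → loss $226.5M.
$332M: truthful gives $114.5M, deviation gives $0M → loss $114.5M.
$301.4M: truthful gives $145.1M, deviation gives $0M → loss $145.1M.
Maximum loss: $226.5M.

$226.5M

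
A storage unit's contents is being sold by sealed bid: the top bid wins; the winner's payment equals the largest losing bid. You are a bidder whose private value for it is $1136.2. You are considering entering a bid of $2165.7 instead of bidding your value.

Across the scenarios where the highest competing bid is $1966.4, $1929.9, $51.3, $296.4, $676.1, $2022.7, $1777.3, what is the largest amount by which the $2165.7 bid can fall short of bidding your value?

$1966.4: truthful gives $0, deviation gives −$830.2 → loss $830.2.
$1929.9: truthful gives $0, deviation gives −$793.7 → loss $793.7.
$51.3: same outcome either way → loss $0.
$296.4: same outcome either way → loss $0.
$676.1: same outcome either way → loss $0.
$2022.7: truthful gives $0, deviation gives −$886.5 → loss $886.5.
$1777.3: truthful gives $0, deviation gives −$641.1 → loss $641.1.
Maximum loss: $886.5.

$886.5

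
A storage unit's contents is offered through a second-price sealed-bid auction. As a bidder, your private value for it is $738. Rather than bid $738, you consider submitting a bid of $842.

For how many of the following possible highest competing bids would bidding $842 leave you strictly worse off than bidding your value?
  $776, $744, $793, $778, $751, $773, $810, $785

The deviation hurts exactly when the highest competing bid lies strictly between $738 and $842 — overbidding then wins at a price above your value.
$776: inside the interval → strictly worse (loss $38).
$744: inside the interval → strictly worse (loss $6).
$793: inside the interval → strictly worse (loss $55).
$778: inside the interval → strictly worse (loss $40).
$751: inside the interval → strictly worse (loss $13).
$773: inside the interval → strictly worse (loss $35).
$810: inside the interval → strictly worse (loss $72).
$785: inside the interval → strictly worse (loss $47).
Count: 8.

8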